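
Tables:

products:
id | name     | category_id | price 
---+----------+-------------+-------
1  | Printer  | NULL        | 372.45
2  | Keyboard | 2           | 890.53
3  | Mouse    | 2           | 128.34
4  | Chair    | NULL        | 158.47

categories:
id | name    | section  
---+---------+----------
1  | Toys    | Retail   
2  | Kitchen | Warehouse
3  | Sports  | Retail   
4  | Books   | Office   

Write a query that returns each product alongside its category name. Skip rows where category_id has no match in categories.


INNER JOIN keeps only products rows whose category_id matches an id in categories. Walk through each product:
  - product 1 (Printer): category_id=NULL, no match -> dropped
  - product 2 (Keyboard): category_id=2 -> matches Kitchen
  - product 3 (Mouse): category_id=2 -> matches Kitchen
  - product 4 (Chair): category_id=NULL, no match -> dropped
So 2 of 4 rows are dropped.

SQL:
SELECT a.name, b.name AS category
FROM products a
INNER JOIN categories b ON a.category_id = b.id

Result:
name     | category
---------+---------
Keyboard | Kitchen 
Mouse    | Kitchen 


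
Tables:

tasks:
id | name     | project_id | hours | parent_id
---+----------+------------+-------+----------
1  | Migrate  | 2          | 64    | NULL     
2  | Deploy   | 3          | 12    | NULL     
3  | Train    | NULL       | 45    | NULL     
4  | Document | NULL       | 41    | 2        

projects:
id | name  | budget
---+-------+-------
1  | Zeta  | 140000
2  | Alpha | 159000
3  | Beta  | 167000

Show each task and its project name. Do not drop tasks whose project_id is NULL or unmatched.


LEFT JOIN keeps every row from tasks (the left table); where project_id has no match in projects, the project columns become NULL. Walk through each task:
  - task 1 (Migrate): project_id=2 -> matches Alpha
  - task 2 (Deploy): project_id=3 -> matches Beta
  - task 3 (Train): project_id=NULL, no match -> kept with NULL
  - task 4 (Document): project_id=NULL, no match -> kept with NULL
All 4 rows appear; 2 have NULL project.

SQL:
SELECT a.name, b.name AS project
FROM tasks a
LEFT JOIN projects b ON a.project_id = b.id

Result:
name     | project
---------+--------
Migrate  | Alpha  
Deploy   | Beta   
Train    | NULL   
Document | NULL   


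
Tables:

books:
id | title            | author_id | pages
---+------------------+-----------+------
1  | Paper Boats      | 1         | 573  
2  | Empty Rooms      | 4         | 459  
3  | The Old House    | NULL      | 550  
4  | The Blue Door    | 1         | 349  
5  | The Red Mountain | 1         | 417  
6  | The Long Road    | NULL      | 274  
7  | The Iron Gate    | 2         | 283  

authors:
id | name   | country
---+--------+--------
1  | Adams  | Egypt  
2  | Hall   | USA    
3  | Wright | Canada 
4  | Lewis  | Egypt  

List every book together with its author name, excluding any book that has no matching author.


INNER JOIN keeps only books rows whose author_id matches an id in authors. Walk through each book:
  - book 1 (Paper Boats): author_id=1 -> matches Adams
  - book 2 (Empty Rooms): author_id=4 -> matches Lewis
  - book 3 (The Old House): author_id=NULL, no match -> dropped
  - book 4 (The Blue Door): author_id=1 -> matches Adams
  - book 5 (The Red Mountain): author_id=1 -> matches Adams
  - book 6 (The Long Road): author_id=NULL, no match -> dropped
  - book 7 (The Iron Gate): author_id=2 -> matches Hall
So 2 of 7 rows are dropped.

SQL:
SELECT a.title, b.name AS author
FROM books a
INNER JOIN authors b ON a.author_id = b.id

Result:
title            | author
-----------------+-------
Paper Boats      | Adams 
Empty Rooms      | Lewis 
The Blue Door    | Adams 
The Red Mountain | Adams 
The Iron Gate    | Hall  


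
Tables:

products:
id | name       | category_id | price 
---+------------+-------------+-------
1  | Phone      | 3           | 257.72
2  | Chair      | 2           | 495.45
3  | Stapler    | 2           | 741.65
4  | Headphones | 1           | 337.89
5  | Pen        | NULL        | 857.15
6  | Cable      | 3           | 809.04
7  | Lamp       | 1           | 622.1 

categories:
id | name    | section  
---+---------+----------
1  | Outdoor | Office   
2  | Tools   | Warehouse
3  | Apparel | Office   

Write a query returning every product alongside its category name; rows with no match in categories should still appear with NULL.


LEFT JOIN keeps every row from products (the left table); where category_id has no match in categories, the category columns become NULL. Walk through each product:
  - product 1 (Phone): category_id=3 -> matches Apparel
  - product 2 (Chair): category_id=2 -> matches Tools
  - product 3 (Stapler): category_id=2 -> matches Tools
  - product 4 (Headphones): category_id=1 -> matches Outdoor
  - product 5 (Pen): category_id=NULL, no match -> kept with NULL
  - product 6 (Cable): category_id=3 -> matches Apparel
  - product 7 (Lamp): category_id=1 -> matches Outdoor
All 7 rows appear; 1 has NULL category.

SQL:
SELECT a.name, b.name AS category
FROM products a
LEFT JOIN categories b ON a.category_id = b.id

Result:
name       | category
-----------+---------
Phone      | Apparel 
Chair      | Tools   
Stapler    | Tools   
Headphones | Outdoor 
Pen        | NULL    
Cable      | Apparel 
Lamp       | Outdoor 


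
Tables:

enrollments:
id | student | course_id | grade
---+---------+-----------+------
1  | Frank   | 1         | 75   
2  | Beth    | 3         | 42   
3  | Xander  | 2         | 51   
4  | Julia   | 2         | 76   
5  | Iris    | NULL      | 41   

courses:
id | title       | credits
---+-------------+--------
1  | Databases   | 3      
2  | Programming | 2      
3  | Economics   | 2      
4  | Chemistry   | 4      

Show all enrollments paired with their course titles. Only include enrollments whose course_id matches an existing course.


INNER JOIN keeps only enrollments rows whose course_id matches an id in courses. Walk through each enrollment:
  - enrollment 1 (Frank): course_id=1 -> matches Databases
  - enrollment 2 (Beth): course_id=3 -> matches Economics
  - enrollment 3 (Xander): course_id=2 -> matches Programming
  - enrollment 4 (Julia): course_id=2 -> matches Programming
  - enrollment 5 (Iris): course_id=NULL, no match -> dropped
So 1 of 5 rows is dropped.

SQL:
SELECT a.student, b.title AS course
FROM enrollments a
INNER JOIN courses b ON a.course_id = b.id

Result:
student | course     
--------+------------
Frank   | Databases  
Beth    | Economics  
Xander  | Programming
Julia   | Programming


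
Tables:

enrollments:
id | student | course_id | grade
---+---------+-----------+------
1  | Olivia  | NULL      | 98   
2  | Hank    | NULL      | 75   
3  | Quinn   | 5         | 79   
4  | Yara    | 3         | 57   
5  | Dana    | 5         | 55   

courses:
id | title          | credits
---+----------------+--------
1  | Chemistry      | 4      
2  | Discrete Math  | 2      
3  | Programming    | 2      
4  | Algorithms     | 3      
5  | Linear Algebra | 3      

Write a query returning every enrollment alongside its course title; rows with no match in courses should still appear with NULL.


LEFT JOIN keeps every row from enrollments (the left table); where course_id has no match in courses, the course columns become NULL. Walk through each enrollment:
  - enrollment 1 (Olivia): course_id=NULL, no match -> kept with NULL
  - enrollment 2 (Hank): course_id=NULL, no match -> kept with NULL
  - enrollment 3 (Quinn): course_id=5 -> matches Linear Algebra
  - enrollment 4 (Yara): course_id=3 -> matches Programming
  - enrollment 5 (Dana): course_id=5 -> matches Linear Algebra
All 5 rows appear; 2 have NULL course.

SQL:
SELECT a.student, b.title AS course
FROM enrollments a
LEFT JOIN courses b ON a.course_id = b.id

Result:
student | course        
--------+---------------
Olivia  | NULL          
Hank    | NULL          
Quinn   | Linear Algebra
Yara    | Programming   
Dana    | Linear Algebra


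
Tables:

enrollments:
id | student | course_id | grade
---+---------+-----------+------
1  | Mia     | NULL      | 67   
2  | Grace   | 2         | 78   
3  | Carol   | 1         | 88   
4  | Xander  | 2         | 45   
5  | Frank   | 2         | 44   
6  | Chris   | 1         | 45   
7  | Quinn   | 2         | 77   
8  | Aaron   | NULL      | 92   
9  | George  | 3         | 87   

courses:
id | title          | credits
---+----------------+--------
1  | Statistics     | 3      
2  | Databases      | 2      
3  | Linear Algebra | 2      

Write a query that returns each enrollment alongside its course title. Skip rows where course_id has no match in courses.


INNER JOIN keeps only enrollments rows whose course_id matches an id in courses. Walk through each enrollment:
  - enrollment 1 (Mia): course_id=NULL, no match -> dropped
  - enrollment 2 (Grace): course_id=2 -> matches Databases
  - enrollment 3 (Carol): course_id=1 -> matches Statistics
  - enrollment 4 (Xander): course_id=2 -> matches Databases
  - enrollment 5 (Frank): course_id=2 -> matches Databases
  - enrollment 6 (Chris): course_id=1 -> matches Statistics
  - enrollment 7 (Quinn): course_id=2 -> matches Databases
  - enrollment 8 (Aaron): course_id=NULL, no match -> dropped
  - enrollment 9 (George): course_id=3 -> matches Linear Algebra
So 2 of 9 rows are dropped.

SQL:
SELECT a.student, b.title AS course
FROM enrollments a
INNER JOIN courses b ON a.course_id = b.id

Result:
student | course        
--------+---------------
Grace   | Databases     
Carol   | Statistics    
Xander  | Databases     
Frank   | Databases     
Chris   | Statistics    
Quinn   | Databases     
George  | Linear Algebra


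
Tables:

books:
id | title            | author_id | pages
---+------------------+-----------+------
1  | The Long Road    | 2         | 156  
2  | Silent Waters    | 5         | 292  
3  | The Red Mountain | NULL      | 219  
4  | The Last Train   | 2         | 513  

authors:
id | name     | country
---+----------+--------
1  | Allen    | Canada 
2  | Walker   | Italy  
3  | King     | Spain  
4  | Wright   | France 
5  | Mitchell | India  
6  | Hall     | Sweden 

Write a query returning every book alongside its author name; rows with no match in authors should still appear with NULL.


LEFT JOIN keeps every row from books (the left table); where author_id has no match in authors, the author columns become NULL. Walk through each book:
  - book 1 (The Long Road): author_id=2 -> matches Walker
  - book 2 (Silent Waters): author_id=5 -> matches Mitchell
  - book 3 (The Red Mountain): author_id=NULL, no match -> kept with NULL
  - book 4 (The Last Train): author_id=2 -> matches Walker
All 4 rows appear; 1 has NULL author.

SQL:
SELECT a.title, b.name AS author
FROM books a
LEFT JOIN authors b ON a.author_id = b.id

Result:
title            | author  
-----------------+---------
The Long Road    | Walker  
Silent Waters    | Mitchell
The Red Mountain | NULL    
The Last Train   | Walker  


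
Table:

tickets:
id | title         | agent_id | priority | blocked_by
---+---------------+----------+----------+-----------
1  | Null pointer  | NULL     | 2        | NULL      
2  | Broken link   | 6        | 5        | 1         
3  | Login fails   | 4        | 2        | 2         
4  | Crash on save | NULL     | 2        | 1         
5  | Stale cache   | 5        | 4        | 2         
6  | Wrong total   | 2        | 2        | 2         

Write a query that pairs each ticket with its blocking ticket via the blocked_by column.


This is a self-join: tickets is joined to a second copy of itself, matching each row's blocked_by to another row's id. Use LEFT JOIN so rows with blocked_by=NULL are kept.
  - ticket 1 (Null pointer): blocked_by=NULL -> NULL
  - ticket 2 (Broken link): blocked_by=1 -> Null pointer
  - ticket 3 (Login fails): blocked_by=2 -> Broken link
  - ticket 4 (Crash on save): blocked_by=1 -> Null pointer
  - ticket 5 (Stale cache): blocked_by=2 -> Broken link
  - ticket 6 (Wrong total): blocked_by=2 -> Broken link

SQL:
SELECT a.title AS item, b.title AS blocked_by
FROM tickets a
LEFT JOIN tickets b ON a.blocked_by = b.id

Result:
item          | blocked_by  
--------------+-------------
Null pointer  | NULL        
Broken link   | Null pointer
Login fails   | Broken link 
Crash on save | Null pointer
Stale cache   | Broken link 
Wrong total   | Broken link 


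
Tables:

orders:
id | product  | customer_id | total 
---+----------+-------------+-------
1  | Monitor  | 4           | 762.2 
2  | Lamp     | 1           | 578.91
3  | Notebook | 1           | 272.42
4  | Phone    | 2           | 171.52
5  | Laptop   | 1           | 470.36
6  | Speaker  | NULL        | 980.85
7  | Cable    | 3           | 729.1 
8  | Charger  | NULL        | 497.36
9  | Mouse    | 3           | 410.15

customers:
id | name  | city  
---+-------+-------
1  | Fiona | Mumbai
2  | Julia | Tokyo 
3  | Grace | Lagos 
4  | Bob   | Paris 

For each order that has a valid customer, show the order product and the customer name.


INNER JOIN keeps only orders rows whose customer_id matches an id in customers. Walk through each order:
  - order 1 (Monitor): customer_id=4 -> matches Bob
  - order 2 (Lamp): customer_id=1 -> matches Fiona
  - order 3 (Notebook): customer_id=1 -> matches Fiona
  - order 4 (Phone): customer_id=2 -> matches Julia
  - order 5 (Laptop): customer_id=1 -> matches Fiona
  - order 6 (Speaker): customer_id=NULL, no match -> dropped
  - order 7 (Cable): customer_id=3 -> matches Grace
  - order 8 (Charger): customer_id=NULL, no match -> dropped
  - order 9 (Mouse): customer_id=3 -> matches Grace
So 2 of 9 rows are dropped.

SQL:
SELECT a.product, b.name AS customer
FROM orders a
INNER JOIN customers b ON a.customer_id = b.id

Result:
product  | customer
---------+---------
Monitor  | Bob     
Lamp     | Fiona   
Notebook | Fiona   
Phone    | Julia   
Laptop   | Fiona   
Cable    | Grace   
Mouse    | Grace   


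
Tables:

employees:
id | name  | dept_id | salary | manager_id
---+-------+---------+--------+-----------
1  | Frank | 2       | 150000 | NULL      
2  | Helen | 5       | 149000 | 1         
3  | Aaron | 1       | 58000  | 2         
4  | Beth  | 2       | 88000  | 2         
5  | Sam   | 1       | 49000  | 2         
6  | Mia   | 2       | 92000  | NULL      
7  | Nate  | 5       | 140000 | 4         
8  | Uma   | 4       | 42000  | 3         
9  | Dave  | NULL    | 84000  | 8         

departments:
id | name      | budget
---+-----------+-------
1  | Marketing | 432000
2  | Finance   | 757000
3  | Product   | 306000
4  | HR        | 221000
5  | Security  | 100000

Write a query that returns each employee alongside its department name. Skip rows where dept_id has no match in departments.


INNER JOIN keeps only employees rows whose dept_id matches an id in departments. Walk through each employee:
  - employee 1 (Frank): dept_id=2 -> matches Finance
  - employee 2 (Helen): dept_id=5 -> matches Security
  - employee 3 (Aaron): dept_id=1 -> matches Marketing
  - employee 4 (Beth): dept_id=2 -> matches Finance
  - employee 5 (Sam): dept_id=1 -> matches Marketing
  - employee 6 (Mia): dept_id=2 -> matches Finance
  - employee 7 (Nate): dept_id=5 -> matches Security
  - employee 8 (Uma): dept_id=4 -> matches HR
  - employee 9 (Dave): dept_id=NULL, no match -> dropped
So 1 of 9 rows is dropped.

SQL:
SELECT a.name, b.name AS department
FROM employees a
INNER JOIN departments b ON a.dept_id = b.id

Result:
name  | department
------+-----------
Frank | Finance   
Helen | Security  
Aaron | Marketing 
Beth  | Finance   
Sam   | Marketing 
Mia   | Finance   
Nate  | Security  
Uma   | HR        


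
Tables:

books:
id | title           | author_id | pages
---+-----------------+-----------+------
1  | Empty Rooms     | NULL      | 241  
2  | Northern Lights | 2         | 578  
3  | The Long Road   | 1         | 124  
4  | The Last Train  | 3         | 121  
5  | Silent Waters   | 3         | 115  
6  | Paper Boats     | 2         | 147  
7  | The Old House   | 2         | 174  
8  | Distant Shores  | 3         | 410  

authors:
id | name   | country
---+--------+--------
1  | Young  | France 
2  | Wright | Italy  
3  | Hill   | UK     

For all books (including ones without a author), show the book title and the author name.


LEFT JOIN keeps every row from books (the left table); where author_id has no match in authors, the author columns become NULL. Walk through each book:
  - book 1 (Empty Rooms): author_id=NULL, no match -> kept with NULL
  - book 2 (Northern Lights): author_id=2 -> matches Wright
  - book 3 (The Long Road): author_id=1 -> matches Young
  - book 4 (The Last Train): author_id=3 -> matches Hill
  - book 5 (Silent Waters): author_id=3 -> matches Hill
  - book 6 (Paper Boats): author_id=2 -> matches Wright
  - book 7 (The Old House): author_id=2 -> matches Wright
  - book 8 (Distant Shores): author_id=3 -> matches Hill
All 8 rows appear; 1 has NULL author.

SQL:
SELECT a.title, b.name AS author
FROM books a
LEFT JOIN authors b ON a.author_id = b.id

Result:
title           | author
----------------+-------
Empty Rooms     | NULL  
Northern Lights | Wright
The Long Road   | Young 
The Last Train  | Hill  
Silent Waters   | Hill  
Paper Boats     | Wright
The Old House   | Wright
Distant Shores  | Hill  


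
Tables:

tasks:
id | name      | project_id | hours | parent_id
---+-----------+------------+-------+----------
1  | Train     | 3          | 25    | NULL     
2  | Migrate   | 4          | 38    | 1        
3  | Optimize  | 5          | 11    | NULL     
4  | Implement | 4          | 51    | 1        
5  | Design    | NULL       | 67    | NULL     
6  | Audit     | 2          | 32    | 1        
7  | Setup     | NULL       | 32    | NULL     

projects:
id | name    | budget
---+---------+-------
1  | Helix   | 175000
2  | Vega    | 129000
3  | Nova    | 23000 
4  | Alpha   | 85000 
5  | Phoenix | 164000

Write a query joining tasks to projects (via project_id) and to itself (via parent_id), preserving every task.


Two LEFT JOINs from the same base table tasks: one to projects via project_id, one to tasks itself via parent_id. Both are LEFT so every task is preserved.
Match against projects:
  - task 1 (Train): project_id=3 -> matches Nova
  - task 2 (Migrate): project_id=4 -> matches Alpha
  - task 3 (Optimize): project_id=5 -> matches Phoenix
  - task 4 (Implement): project_id=4 -> matches Alpha
  - task 5 (Design): project_id=NULL, no match -> kept with NULL
  - task 6 (Audit): project_id=2 -> matches Vega
  - task 7 (Setup): project_id=NULL, no match -> kept with NULL
Match against tasks (self):
  - task 1 (Train): parent_id=NULL -> NULL
  - task 2 (Migrate): parent_id=1 -> Train
  - task 3 (Optimize): parent_id=NULL -> NULL
  - task 4 (Implement): parent_id=1 -> Train
  - task 5 (Design): parent_id=NULL -> NULL
  - task 6 (Audit): parent_id=1 -> Train
  - task 7 (Setup): parent_id=NULL -> NULL

SQL:
SELECT a.name, b.name AS project, c.name AS parent
FROM tasks a
LEFT JOIN projects b ON a.project_id = b.id
LEFT JOIN tasks c ON a.parent_id = c.id

Result:
name      | project | parent
----------+---------+-------
Train     | Nova    | NULL  
Migrate   | Alpha   | Train 
Optimize  | Phoenix | NULL  
Implement | Alpha   | Train 
Design    | NULL    | NULL  
Audit     | Vega    | Train 
Setup     | NULL    | NULL  


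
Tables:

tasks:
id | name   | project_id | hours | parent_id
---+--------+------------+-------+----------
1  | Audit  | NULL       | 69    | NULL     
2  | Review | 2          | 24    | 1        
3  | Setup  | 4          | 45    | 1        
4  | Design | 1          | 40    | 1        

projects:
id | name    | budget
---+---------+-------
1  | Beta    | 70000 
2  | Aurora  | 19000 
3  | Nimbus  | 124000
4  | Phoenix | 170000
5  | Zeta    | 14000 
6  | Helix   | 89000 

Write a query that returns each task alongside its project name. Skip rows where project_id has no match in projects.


INNER JOIN keeps only tasks rows whose project_id matches an id in projects. Walk through each task:
  - task 1 (Audit): project_id=NULL, no match -> dropped
  - task 2 (Review): project_id=2 -> matches Aurora
  - task 3 (Setup): project_id=4 -> matches Phoenix
  - task 4 (Design): project_id=1 -> matches Beta
So 1 of 4 rows is dropped.

SQL:
SELECT a.name, b.name AS project
FROM tasks a
INNER JOIN projects b ON a.project_id = b.id

Result:
name   | project
-------+--------
Review | Aurora 
Setup  | Phoenix
Design | Beta   


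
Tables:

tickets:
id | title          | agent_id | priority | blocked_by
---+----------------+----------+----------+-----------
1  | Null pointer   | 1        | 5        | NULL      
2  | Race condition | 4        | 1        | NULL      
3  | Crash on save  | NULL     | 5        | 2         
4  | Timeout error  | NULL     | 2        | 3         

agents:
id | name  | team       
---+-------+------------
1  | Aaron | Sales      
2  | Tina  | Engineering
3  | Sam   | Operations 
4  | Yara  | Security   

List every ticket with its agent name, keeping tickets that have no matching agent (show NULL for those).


LEFT JOIN keeps every row from tickets (the left table); where agent_id has no match in agents, the agent columns become NULL. Walk through each ticket:
  - ticket 1 (Null pointer): agent_id=1 -> matches Aaron
  - ticket 2 (Race condition): agent_id=4 -> matches Yara
  - ticket 3 (Crash on save): agent_id=NULL, no match -> kept with NULL
  - ticket 4 (Timeout error): agent_id=NULL, no match -> kept with NULL
All 4 rows appear; 2 have NULL agent.

SQL:
SELECT a.title, b.name AS agent
FROM tickets a
LEFT JOIN agents b ON a.agent_id = b.id

Result:
title          | agent
---------------+------
Null pointer   | Aaron
Race condition | Yara 
Crash on save  | NULL 
Timeout error  | NULL 


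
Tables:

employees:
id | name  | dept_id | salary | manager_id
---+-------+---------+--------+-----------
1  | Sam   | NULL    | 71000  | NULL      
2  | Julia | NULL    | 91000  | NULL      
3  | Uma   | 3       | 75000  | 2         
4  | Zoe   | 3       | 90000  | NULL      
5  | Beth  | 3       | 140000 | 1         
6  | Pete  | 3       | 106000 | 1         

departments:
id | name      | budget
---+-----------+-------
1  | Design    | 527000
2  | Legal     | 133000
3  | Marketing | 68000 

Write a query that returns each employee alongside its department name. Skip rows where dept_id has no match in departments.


INNER JOIN keeps only employees rows whose dept_id matches an id in departments. Walk through each employee:
  - employee 1 (Sam): dept_id=NULL, no match -> dropped
  - employee 2 (Julia): dept_id=NULL, no match -> dropped
  - employee 3 (Uma): dept_id=3 -> matches Marketing
  - employee 4 (Zoe): dept_id=3 -> matches Marketing
  - employee 5 (Beth): dept_id=3 -> matches Marketing
  - employee 6 (Pete): dept_id=3 -> matches Marketing
So 2 of 6 rows are dropped.

SQL:
SELECT a.name, b.name AS department
FROM employees a
INNER JOIN departments b ON a.dept_id = b.id

Result:
name | department
-----+-----------
Uma  | Marketing 
Zoe  | Marketing 
Beth | Marketing 
Pete | Marketing 


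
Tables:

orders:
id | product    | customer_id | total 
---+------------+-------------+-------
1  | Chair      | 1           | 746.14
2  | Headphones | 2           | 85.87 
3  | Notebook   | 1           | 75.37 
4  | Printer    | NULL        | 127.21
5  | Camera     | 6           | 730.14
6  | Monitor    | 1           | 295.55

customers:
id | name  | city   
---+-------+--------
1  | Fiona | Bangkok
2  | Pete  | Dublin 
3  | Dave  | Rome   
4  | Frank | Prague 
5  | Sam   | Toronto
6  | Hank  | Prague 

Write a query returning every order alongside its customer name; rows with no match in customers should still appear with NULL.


LEFT JOIN keeps every row from orders (the left table); where customer_id has no match in customers, the customer columns become NULL. Walk through each order:
  - order 1 (Chair): customer_id=1 -> matches Fiona
  - order 2 (Headphones): customer_id=2 -> matches Pete
  - order 3 (Notebook): customer_id=1 -> matches Fiona
  - order 4 (Printer): customer_id=NULL, no match -> kept with NULL
  - order 5 (Camera): customer_id=6 -> matches Hank
  - order 6 (Monitor): customer_id=1 -> matches Fiona
All 6 rows appear; 1 has NULL customer.

SQL:
SELECT a.product, b.name AS customer
FROM orders a
LEFT JOIN customers b ON a.customer_id = b.id

Result:
product    | customer
-----------+---------
Chair      | Fiona   
Headphones | Pete    
Notebook   | Fiona   
Printer    | NULL    
Camera     | Hank    
Monitor    | Fiona   


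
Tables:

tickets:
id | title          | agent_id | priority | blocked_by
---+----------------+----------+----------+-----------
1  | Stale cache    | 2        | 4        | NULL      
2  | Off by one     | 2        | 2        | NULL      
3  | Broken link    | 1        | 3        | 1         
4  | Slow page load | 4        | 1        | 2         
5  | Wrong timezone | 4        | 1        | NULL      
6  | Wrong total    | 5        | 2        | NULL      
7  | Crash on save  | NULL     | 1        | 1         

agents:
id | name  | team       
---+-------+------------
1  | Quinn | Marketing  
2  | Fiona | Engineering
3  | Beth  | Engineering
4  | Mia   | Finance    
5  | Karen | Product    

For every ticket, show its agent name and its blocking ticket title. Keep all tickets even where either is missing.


Two LEFT JOINs from the same base table tickets: one to agents via agent_id, one to tickets itself via blocked_by. Both are LEFT so every ticket is preserved.
Match against agents:
  - ticket 1 (Stale cache): agent_id=2 -> matches Fiona
  - ticket 2 (Off by one): agent_id=2 -> matches Fiona
  - ticket 3 (Broken link): agent_id=1 -> matches Quinn
  - ticket 4 (Slow page load): agent_id=4 -> matches Mia
  - ticket 5 (Wrong timezone): agent_id=4 -> matches Mia
  - ticket 6 (Wrong total): agent_id=5 -> matches Karen
  - ticket 7 (Crash on save): agent_id=NULL, no match -> kept with NULL
Match against tickets (self):
  - ticket 1 (Stale cache): blocked_by=NULL -> NULL
  - ticket 2 (Off by one): blocked_by=NULL -> NULL
  - ticket 3 (Broken link): blocked_by=1 -> Stale cache
  - ticket 4 (Slow page load): blocked_by=2 -> Off by one
  - ticket 5 (Wrong timezone): blocked_by=NULL -> NULL
  - ticket 6 (Wrong total): blocked_by=NULL -> NULL
  - ticket 7 (Crash on save): blocked_by=1 -> Stale cache

SQL:
SELECT a.title, b.name AS agent, c.title AS blocked_by
FROM tickets a
LEFT JOIN agents b ON a.agent_id = b.id
LEFT JOIN tickets c ON a.blocked_by = c.id

Result:
title          | agent | blocked_by 
---------------+-------+------------
Stale cache    | Fiona | NULL       
Off by one     | Fiona | NULL       
Broken link    | Quinn | Stale cache
Slow page load | Mia   | Off by one 
Wrong timezone | Mia   | NULL       
Wrong total    | Karen | NULL       
Crash on save  | NULL  | Stale cache


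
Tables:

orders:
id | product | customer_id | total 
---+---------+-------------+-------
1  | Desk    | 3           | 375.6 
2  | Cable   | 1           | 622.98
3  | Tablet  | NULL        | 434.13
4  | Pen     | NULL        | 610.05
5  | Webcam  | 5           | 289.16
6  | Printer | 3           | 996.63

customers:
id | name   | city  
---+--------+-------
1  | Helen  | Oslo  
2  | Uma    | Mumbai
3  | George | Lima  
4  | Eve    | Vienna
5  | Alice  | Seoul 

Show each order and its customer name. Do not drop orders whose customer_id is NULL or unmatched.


LEFT JOIN keeps every row from orders (the left table); where customer_id has no match in customers, the customer columns become NULL. Walk through each order:
  - order 1 (Desk): customer_id=3 -> matches George
  - order 2 (Cable): customer_id=1 -> matches Helen
  - order 3 (Tablet): customer_id=NULL, no match -> kept with NULL
  - order 4 (Pen): customer_id=NULL, no match -> kept with NULL
  - order 5 (Webcam): customer_id=5 -> matches Alice
  - order 6 (Printer): customer_id=3 -> matches George
All 6 rows appear; 2 have NULL customer.

SQL:
SELECT a.product, b.name AS customer
FROM orders a
LEFT JOIN customers b ON a.customer_id = b.id

Result:
product | customer
--------+---------
Desk    | George  
Cable   | Helen   
Tablet  | NULL    
Pen     | NULL    
Webcam  | Alice   
Printer | George  


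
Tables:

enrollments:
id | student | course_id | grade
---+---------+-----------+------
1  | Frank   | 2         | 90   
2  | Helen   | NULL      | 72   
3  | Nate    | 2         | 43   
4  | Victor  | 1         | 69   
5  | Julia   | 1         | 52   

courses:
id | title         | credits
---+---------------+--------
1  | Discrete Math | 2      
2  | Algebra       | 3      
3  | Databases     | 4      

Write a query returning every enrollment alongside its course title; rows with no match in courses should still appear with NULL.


LEFT JOIN keeps every row from enrollments (the left table); where course_id has no match in courses, the course columns become NULL. Walk through each enrollment:
  - enrollment 1 (Frank): course_id=2 -> matches Algebra
  - enrollment 2 (Helen): course_id=NULL, no match -> kept with NULL
  - enrollment 3 (Nate): course_id=2 -> matches Algebra
  - enrollment 4 (Victor): course_id=1 -> matches Discrete Math
  - enrollment 5 (Julia): course_id=1 -> matches Discrete Math
All 5 rows appear; 1 has NULL course.

SQL:
SELECT a.student, b.title AS course
FROM enrollments a
LEFT JOIN courses b ON a.course_id = b.id

Result:
student | course       
--------+--------------
Frank   | Algebra      
Helen   | NULL         
Nate    | Algebra      
Victor  | Discrete Math
Julia   | Discrete Math


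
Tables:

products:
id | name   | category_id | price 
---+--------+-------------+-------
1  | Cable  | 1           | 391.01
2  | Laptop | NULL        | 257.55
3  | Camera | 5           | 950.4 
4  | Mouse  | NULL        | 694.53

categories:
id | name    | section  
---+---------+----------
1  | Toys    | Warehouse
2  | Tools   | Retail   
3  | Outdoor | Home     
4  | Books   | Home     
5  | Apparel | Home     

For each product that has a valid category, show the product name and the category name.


INNER JOIN keeps only products rows whose category_id matches an id in categories. Walk through each product:
  - product 1 (Cable): category_id=1 -> matches Toys
  - product 2 (Laptop): category_id=NULL, no match -> dropped
  - product 3 (Camera): category_id=5 -> matches Apparel
  - product 4 (Mouse): category_id=NULL, no match -> dropped
So 2 of 4 rows are dropped.

SQL:
SELECT a.name, b.name AS category
FROM products a
INNER JOIN categories b ON a.category_id = b.id

Result:
name   | category
-------+---------
Cable  | Toys    
Camera | Apparel 


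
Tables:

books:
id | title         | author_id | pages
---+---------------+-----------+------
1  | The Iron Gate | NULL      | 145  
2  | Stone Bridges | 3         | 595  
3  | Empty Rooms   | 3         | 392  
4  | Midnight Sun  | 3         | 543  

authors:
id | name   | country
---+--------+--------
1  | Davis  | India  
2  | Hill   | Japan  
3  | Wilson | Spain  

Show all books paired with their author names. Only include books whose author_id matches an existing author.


INNER JOIN keeps only books rows whose author_id matches an id in authors. Walk through each book:
  - book 1 (The Iron Gate): author_id=NULL, no match -> dropped
  - book 2 (Stone Bridges): author_id=3 -> matches Wilson
  - book 3 (Empty Rooms): author_id=3 -> matches Wilson
  - book 4 (Midnight Sun): author_id=3 -> matches Wilson
So 1 of 4 rows is dropped.

SQL:
SELECT a.title, b.name AS author
FROM books a
INNER JOIN authors b ON a.author_id = b.id

Result:
title         | author
--------------+-------
Stone Bridges | Wilson
Empty Rooms   | Wilson
Midnight Sun  | Wilson


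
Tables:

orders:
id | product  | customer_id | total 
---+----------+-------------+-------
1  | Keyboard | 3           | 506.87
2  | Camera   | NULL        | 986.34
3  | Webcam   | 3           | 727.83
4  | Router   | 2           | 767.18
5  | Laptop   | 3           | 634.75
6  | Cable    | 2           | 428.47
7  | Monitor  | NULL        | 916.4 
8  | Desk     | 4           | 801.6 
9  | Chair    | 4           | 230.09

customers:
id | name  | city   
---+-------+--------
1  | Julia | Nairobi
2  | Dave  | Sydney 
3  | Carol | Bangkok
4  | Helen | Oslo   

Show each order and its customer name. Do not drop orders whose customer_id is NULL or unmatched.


LEFT JOIN keeps every row from orders (the left table); where customer_id has no match in customers, the customer columns become NULL. Walk through each order:
  - order 1 (Keyboard): customer_id=3 -> matches Carol
  - order 2 (Camera): customer_id=NULL, no match -> kept with NULL
  - order 3 (Webcam): customer_id=3 -> matches Carol
  - order 4 (Router): customer_id=2 -> matches Dave
  - order 5 (Laptop): customer_id=3 -> matches Carol
  - order 6 (Cable): customer_id=2 -> matches Dave
  - order 7 (Monitor): customer_id=NULL, no match -> kept with NULL
  - order 8 (Desk): customer_id=4 -> matches Helen
  - order 9 (Chair): customer_id=4 -> matches Helen
All 9 rows appear; 2 have NULL customer.

SQL:
SELECT a.product, b.name AS customer
FROM orders a
LEFT JOIN customers b ON a.customer_id = b.id

Result:
product  | customer
---------+---------
Keyboard | Carol   
Camera   | NULL    
Webcam   | Carol   
Router   | Dave    
Laptop   | Carol   
Cable    | Dave    
Monitor  | NULL    
Desk     | Helen   
Chair    | Helen   


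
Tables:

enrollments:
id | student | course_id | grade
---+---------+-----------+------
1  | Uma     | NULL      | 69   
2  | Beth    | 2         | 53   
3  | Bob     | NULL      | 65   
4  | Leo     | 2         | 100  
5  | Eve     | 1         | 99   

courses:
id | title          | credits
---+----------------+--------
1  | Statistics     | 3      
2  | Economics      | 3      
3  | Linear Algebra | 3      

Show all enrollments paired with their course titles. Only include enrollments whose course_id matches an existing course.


INNER JOIN keeps only enrollments rows whose course_id matches an id in courses. Walk through each enrollment:
  - enrollment 1 (Uma): course_id=NULL, no match -> dropped
  - enrollment 2 (Beth): course_id=2 -> matches Economics
  - enrollment 3 (Bob): course_id=NULL, no match -> dropped
  - enrollment 4 (Leo): course_id=2 -> matches Economics
  - enrollment 5 (Eve): course_id=1 -> matches Statistics
So 2 of 5 rows are dropped.

SQL:
SELECT a.student, b.title AS course
FROM enrollments a
INNER JOIN courses b ON a.course_id = b.id

Result:
student | course    
--------+-----------
Beth    | Economics 
Leo     | Economics 
Eve     | Statistics


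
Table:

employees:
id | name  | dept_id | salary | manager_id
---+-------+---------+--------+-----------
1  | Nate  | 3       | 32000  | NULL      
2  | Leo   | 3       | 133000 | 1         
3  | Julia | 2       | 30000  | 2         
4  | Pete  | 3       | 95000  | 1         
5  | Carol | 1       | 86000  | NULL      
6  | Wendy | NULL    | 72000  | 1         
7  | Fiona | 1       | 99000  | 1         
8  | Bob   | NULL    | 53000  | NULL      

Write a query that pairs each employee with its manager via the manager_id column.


This is a self-join: employees is joined to a second copy of itself, matching each row's manager_id to another row's id. Use LEFT JOIN so rows with manager_id=NULL are kept.
  - employee 1 (Nate): manager_id=NULL -> NULL
  - employee 2 (Leo): manager_id=1 -> Nate
  - employee 3 (Julia): manager_id=2 -> Leo
  - employee 4 (Pete): manager_id=1 -> Nate
  - employee 5 (Carol): manager_id=NULL -> NULL
  - employee 6 (Wendy): manager_id=1 -> Nate
  - employee 7 (Fiona): manager_id=1 -> Nate
  - employee 8 (Bob): manager_id=NULL -> NULL

SQL:
SELECT a.name AS item, b.name AS manager
FROM employees a
LEFT JOIN employees b ON a.manager_id = b.id

Result:
item  | manager
------+--------
Nate  | NULL   
Leo   | Nate   
Julia | Leo    
Pete  | Nate   
Carol | NULL   
Wendy | Nate   
Fiona | Nate   
Bob   | NULL   


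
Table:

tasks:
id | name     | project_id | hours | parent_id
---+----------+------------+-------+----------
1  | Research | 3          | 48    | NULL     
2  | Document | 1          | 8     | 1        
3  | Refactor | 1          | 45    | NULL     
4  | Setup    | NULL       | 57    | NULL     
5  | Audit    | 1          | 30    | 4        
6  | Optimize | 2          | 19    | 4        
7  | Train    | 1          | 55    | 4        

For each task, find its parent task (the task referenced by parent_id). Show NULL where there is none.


This is a self-join: tasks is joined to a second copy of itself, matching each row's parent_id to another row's id. Use LEFT JOIN so rows with parent_id=NULL are kept.
  - task 1 (Research): parent_id=NULL -> NULL
  - task 2 (Document): parent_id=1 -> Research
  - task 3 (Refactor): parent_id=NULL -> NULL
  - task 4 (Setup): parent_id=NULL -> NULL
  - task 5 (Audit): parent_id=4 -> Setup
  - task 6 (Optimize): parent_id=4 -> Setup
  - task 7 (Train): parent_id=4 -> Setup

SQL:
SELECT a.name AS item, b.name AS parent
FROM tasks a
LEFT JOIN tasks b ON a.parent_id = b.id

Result:
item     | parent  
---------+---------
Research | NULL    
Document | Research
Refactor | NULL    
Setup    | NULL    
Audit    | Setup   
Optimize | Setup   
Train    | Setup   


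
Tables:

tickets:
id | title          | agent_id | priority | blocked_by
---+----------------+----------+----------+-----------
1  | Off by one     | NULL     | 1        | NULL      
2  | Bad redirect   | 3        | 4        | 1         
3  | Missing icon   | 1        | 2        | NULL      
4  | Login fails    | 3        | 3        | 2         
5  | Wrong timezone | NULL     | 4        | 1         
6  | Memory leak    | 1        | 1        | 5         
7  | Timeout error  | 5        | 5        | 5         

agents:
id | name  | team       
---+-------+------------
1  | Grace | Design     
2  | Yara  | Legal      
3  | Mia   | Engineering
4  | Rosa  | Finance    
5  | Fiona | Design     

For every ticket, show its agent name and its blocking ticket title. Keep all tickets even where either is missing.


Two LEFT JOINs from the same base table tickets: one to agents via agent_id, one to tickets itself via blocked_by. Both are LEFT so every ticket is preserved.
Match against agents:
  - ticket 1 (Off by one): agent_id=NULL, no match -> kept with NULL
  - ticket 2 (Bad redirect): agent_id=3 -> matches Mia
  - ticket 3 (Missing icon): agent_id=1 -> matches Grace
  - ticket 4 (Login fails): agent_id=3 -> matches Mia
  - ticket 5 (Wrong timezone): agent_id=NULL, no match -> kept with NULL
  - ticket 6 (Memory leak): agent_id=1 -> matches Grace
  - ticket 7 (Timeout error): agent_id=5 -> matches Fiona
Match against tickets (self):
  - ticket 1 (Off by one): blocked_by=NULL -> NULL
  - ticket 2 (Bad redirect): blocked_by=1 -> Off by one
  - ticket 3 (Missing icon): blocked_by=NULL -> NULL
  - ticket 4 (Login fails): blocked_by=2 -> Bad redirect
  - ticket 5 (Wrong timezone): blocked_by=1 -> Off by one
  - ticket 6 (Memory leak): blocked_by=5 -> Wrong timezone
  - ticket 7 (Timeout error): blocked_by=5 -> Wrong timezone

SQL:
SELECT a.title, b.name AS agent, c.title AS blocked_by
FROM tickets a
LEFT JOIN agents b ON a.agent_id = b.id
LEFT JOIN tickets c ON a.blocked_by = c.id

Result:
title          | agent | blocked_by    
---------------+-------+---------------
Off by one     | NULL  | NULL          
Bad redirect   | Mia   | Off by one    
Missing icon   | Grace | NULL          
Login fails    | Mia   | Bad redirect  
Wrong timezone | NULL  | Off by one    
Memory leak    | Grace | Wrong timezone
Timeout error  | Fiona | Wrong timezone


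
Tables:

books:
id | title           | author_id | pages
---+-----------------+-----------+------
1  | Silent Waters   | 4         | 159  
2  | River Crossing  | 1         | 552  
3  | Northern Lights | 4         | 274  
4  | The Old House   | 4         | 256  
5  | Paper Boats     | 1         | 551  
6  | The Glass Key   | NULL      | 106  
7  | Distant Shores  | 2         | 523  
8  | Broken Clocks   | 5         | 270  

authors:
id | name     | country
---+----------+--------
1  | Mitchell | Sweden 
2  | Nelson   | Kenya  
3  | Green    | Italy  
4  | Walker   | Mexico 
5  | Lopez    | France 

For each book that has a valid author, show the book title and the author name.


INNER JOIN keeps only books rows whose author_id matches an id in authors. Walk through each book:
  - book 1 (Silent Waters): author_id=4 -> matches Walker
  - book 2 (River Crossing): author_id=1 -> matches Mitchell
  - book 3 (Northern Lights): author_id=4 -> matches Walker
  - book 4 (The Old House): author_id=4 -> matches Walker
  - book 5 (Paper Boats): author_id=1 -> matches Mitchell
  - book 6 (The Glass Key): author_id=NULL, no match -> dropped
  - book 7 (Distant Shores): author_id=2 -> matches Nelson
  - book 8 (Broken Clocks): author_id=5 -> matches Lopez
So 1 of 8 rows is dropped.

SQL:
SELECT a.title, b.name AS author
FROM books a
INNER JOIN authors b ON a.author_id = b.id

Result:
title           | author  
----------------+---------
Silent Waters   | Walker  
River Crossing  | Mitchell
Northern Lights | Walker  
The Old House   | Walker  
Paper Boats     | Mitchell
Distant Shores  | Nelson  
Broken Clocks   | Lopez   
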